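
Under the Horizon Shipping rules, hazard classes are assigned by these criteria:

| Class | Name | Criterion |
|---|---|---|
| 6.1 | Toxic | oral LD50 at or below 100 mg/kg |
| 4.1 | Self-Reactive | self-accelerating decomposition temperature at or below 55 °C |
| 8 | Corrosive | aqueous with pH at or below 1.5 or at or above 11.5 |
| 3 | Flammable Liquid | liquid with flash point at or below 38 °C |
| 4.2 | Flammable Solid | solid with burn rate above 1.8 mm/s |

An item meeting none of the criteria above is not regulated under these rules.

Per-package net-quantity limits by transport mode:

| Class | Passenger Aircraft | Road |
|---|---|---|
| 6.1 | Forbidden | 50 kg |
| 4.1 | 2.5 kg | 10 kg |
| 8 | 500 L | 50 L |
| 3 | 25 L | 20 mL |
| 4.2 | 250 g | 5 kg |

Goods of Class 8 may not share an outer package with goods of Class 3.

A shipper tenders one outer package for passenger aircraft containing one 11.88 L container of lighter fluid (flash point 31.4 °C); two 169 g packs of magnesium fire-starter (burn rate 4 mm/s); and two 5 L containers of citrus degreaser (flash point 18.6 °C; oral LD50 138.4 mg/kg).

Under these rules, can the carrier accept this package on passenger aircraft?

Flash point 31.4 °C meets the Class 3 criterion (Flammable Liquid), so the lighter fluid is Class 3.
The magnesium fire-starter has burn rate 4 mm/s, which is > 1.8 mm/s, so it is Class 4.2 (Flammable Solid).
The citrus degreaser has flash point 18.6 °C, which is ≤ 38 °C, so it is Class 3 (Flammable Liquid).
Class 4.2 quantity: two 169 g packs = 338 g.
338 g exceeds the passenger aircraft limit of 250 g for Class 4.2.
Total Class 3: 11.88 L + (two 5 L containers = 10 L) = 21.88 L.
21.88 L ≤ 25 L (passenger aircraft limit, Class 3) — within limit.
The segregation rule (Class 8 with Class 3) does not apply to Class 4.2 with Class 3.

No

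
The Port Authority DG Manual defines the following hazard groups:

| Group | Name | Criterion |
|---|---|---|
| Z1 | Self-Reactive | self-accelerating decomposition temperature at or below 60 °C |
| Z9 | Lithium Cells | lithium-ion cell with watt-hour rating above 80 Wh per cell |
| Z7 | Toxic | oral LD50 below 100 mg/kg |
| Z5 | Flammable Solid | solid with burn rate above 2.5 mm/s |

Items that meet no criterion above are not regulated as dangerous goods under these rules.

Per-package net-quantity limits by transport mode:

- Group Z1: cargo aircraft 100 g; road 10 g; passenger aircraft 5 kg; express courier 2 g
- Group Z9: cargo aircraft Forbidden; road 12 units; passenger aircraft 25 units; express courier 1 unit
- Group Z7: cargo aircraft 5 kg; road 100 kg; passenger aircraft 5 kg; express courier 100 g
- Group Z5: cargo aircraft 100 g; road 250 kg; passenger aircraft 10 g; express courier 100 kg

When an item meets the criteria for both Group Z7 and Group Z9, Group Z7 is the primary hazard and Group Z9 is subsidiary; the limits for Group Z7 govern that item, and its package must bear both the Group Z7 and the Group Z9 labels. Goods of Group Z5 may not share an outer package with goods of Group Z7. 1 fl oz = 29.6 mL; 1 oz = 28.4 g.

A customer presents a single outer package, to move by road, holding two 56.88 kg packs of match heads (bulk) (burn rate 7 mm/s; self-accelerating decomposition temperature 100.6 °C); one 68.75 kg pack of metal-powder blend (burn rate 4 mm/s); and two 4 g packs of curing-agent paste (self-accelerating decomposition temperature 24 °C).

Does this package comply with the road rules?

Yes

Match heads (bulk): burn rate 7 mm/s > 2.5 mm/s → Group Z5 (Flammable Solid).
Metal-powder blend: burn rate 4 mm/s > 2.5 mm/s → Group Z5 (Flammable Solid).
Self-accelerating decomposition temperature 24 °C meets the Group Z1 criterion (Self-Reactive), so the curing-agent paste is Group Z1.
Total Group Z5: (two 56.88 kg packs = 113.76 kg) + 68.75 kg = 182.51 kg.
That is within the Group Z5 road limit of 250 kg.
Group Z1 quantity: two 4 g packs = 8 g.
8 g is within the road limit of 10 g for Group Z1.
The segregation rule (Group Z5 with Group Z7) does not apply to Group Z5 with Group Z1.
Every hazard group is within its road limit and no segregation rule is violated.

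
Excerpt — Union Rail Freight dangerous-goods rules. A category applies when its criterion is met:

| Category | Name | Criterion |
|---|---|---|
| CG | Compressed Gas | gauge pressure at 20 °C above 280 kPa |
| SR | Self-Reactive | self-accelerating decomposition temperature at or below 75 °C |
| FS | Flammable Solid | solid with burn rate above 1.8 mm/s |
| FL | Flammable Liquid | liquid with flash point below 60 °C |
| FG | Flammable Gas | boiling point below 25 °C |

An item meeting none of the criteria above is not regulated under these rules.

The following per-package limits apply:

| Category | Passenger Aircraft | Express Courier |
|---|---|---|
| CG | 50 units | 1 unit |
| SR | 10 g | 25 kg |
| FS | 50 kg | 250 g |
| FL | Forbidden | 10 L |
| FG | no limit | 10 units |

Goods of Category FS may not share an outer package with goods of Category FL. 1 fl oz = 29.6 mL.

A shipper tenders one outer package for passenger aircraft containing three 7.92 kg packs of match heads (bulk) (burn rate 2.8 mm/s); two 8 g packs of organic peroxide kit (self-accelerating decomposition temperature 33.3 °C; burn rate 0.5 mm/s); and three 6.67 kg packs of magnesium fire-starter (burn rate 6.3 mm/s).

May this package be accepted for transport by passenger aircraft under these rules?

Match heads (bulk): burn rate 2.8 mm/s > 1.8 mm/s → Category FS (Flammable Solid).
Self-accelerating decomposition temperature 33.3 °C meets the Category SR criterion (Self-Reactive), so the organic peroxide kit is Category SR.
Burn rate 6.3 mm/s meets the Category FS criterion (Flammable Solid), so the magnesium fire-starter is Category FS.
Total Category FS: (three 7.92 kg packs = 23.76 kg) + (three 6.67 kg packs = 20.01 kg) = 43.77 kg.
43.77 kg is within the passenger aircraft limit of 50 kg for Category FS.
Category SR quantity: two 8 g packs = 16 g.
16 g exceeds the passenger aircraft limit of 10 g for Category SR.
The segregation rule (Category FS with Category FL) does not apply to Category FS with Category SR.

No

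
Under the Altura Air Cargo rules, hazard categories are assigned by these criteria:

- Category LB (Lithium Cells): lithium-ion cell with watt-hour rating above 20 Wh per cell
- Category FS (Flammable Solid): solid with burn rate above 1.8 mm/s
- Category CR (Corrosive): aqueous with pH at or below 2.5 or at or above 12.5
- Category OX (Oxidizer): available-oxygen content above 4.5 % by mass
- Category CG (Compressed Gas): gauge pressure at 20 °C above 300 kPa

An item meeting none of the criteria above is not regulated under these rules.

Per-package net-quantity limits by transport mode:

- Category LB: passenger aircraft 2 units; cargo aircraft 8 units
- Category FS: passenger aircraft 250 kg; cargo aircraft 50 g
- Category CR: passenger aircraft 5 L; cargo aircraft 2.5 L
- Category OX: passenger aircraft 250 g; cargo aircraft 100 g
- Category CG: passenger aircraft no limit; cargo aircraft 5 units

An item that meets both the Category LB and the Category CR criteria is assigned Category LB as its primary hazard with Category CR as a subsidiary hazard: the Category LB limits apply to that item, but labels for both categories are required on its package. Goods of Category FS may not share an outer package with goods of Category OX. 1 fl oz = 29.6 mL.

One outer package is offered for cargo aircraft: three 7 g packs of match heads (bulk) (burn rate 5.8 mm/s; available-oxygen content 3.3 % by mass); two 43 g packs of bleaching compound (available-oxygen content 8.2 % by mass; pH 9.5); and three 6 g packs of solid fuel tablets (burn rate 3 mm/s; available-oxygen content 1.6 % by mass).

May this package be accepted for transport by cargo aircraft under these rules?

With burn rate 5.8 mm/s (> 1.8 mm/s), the match heads (bulk) fall in Category FS.
With available-oxygen content 8.2 % by mass (> 4.5 % by mass), the bleaching compound falls in Category OX.
Burn rate 3 mm/s meets the Category FS criterion (Flammable Solid), so the solid fuel tablets are Category FS.
Total Category FS: (three 7 g packs = 21 g) + (three 6 g packs = 18 g) = 39 g.
39 g ≤ 50 g (cargo aircraft limit, Category FS) — within limit.
Category OX quantity: two 43 g packs = 86 g.
86 g ≤ 100 g (cargo aircraft limit, Category OX) — within limit.
Category FS and Category OX may not share an outer package.

No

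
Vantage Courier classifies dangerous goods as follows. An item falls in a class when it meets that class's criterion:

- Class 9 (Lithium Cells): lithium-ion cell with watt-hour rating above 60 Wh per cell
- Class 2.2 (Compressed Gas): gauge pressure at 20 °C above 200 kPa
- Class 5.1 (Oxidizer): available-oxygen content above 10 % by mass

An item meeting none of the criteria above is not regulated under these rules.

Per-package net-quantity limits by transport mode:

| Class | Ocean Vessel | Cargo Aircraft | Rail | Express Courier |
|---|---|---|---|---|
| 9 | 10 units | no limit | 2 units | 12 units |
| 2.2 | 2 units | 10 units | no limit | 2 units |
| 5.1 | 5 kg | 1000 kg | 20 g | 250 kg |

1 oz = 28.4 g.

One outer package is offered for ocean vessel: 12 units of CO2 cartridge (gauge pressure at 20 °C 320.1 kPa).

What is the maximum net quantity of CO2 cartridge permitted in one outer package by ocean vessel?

With gauge pressure at 20 °C 320.1 kPa (> 200 kPa), the CO2 cartridge falls in Class 2.2.
The ocean vessel limit for Class 2.2 is 2 units.

2 units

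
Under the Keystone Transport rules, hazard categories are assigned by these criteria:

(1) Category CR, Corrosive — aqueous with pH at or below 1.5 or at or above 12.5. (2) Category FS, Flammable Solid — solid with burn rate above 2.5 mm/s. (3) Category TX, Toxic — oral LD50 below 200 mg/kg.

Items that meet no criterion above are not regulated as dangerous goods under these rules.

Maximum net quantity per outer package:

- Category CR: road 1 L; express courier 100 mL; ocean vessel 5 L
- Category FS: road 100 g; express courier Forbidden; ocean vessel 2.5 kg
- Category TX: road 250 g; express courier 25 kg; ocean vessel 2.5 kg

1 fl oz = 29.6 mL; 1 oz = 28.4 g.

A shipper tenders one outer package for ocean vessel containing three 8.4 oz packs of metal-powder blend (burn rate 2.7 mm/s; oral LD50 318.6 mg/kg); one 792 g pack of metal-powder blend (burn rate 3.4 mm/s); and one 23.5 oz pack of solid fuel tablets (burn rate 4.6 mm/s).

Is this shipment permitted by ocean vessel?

Yes

Metal-powder blend: burn rate 2.7 mm/s > 2.5 mm/s → Category FS (Flammable Solid).
With burn rate 3.4 mm/s (> 2.5 mm/s), the metal-powder blend falls in Category FS.
Solid fuel tablets: burn rate 4.6 mm/s > 2.5 mm/s → Category FS (Flammable Solid).
Category FS net quantity: (three 8.4 oz packs = 715.68 g) + 792 g + (one 23.5 oz pack = 667.4 g) = 2175.08 g.
2175.08 g ≤ 2.5 kg (ocean vessel limit, Category FS) — within limit.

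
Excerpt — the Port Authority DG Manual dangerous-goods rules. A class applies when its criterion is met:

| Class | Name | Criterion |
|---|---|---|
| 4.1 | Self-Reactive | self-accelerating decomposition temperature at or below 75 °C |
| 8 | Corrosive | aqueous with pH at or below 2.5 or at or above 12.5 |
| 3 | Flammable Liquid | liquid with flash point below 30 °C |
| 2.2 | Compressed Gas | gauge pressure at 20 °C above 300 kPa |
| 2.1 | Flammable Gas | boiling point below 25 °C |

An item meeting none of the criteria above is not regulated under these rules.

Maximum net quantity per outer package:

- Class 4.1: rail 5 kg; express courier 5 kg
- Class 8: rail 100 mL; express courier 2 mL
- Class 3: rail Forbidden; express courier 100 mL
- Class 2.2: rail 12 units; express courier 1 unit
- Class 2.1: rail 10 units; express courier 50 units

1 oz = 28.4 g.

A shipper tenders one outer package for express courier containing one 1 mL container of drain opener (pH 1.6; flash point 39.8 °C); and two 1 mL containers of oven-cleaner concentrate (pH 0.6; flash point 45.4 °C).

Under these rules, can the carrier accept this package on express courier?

No

Drain opener: pH 1.6 ≤ 2.5 → Class 8 (Corrosive).
Oven-cleaner concentrate: pH 0.6 ≤ 2.5 → Class 8 (Corrosive).
Class 8 net quantity: 1 mL + (two 1 mL containers = 2 mL) = 3 mL.
3 mL > 2 mL (express courier limit, Class 8) — over the limit.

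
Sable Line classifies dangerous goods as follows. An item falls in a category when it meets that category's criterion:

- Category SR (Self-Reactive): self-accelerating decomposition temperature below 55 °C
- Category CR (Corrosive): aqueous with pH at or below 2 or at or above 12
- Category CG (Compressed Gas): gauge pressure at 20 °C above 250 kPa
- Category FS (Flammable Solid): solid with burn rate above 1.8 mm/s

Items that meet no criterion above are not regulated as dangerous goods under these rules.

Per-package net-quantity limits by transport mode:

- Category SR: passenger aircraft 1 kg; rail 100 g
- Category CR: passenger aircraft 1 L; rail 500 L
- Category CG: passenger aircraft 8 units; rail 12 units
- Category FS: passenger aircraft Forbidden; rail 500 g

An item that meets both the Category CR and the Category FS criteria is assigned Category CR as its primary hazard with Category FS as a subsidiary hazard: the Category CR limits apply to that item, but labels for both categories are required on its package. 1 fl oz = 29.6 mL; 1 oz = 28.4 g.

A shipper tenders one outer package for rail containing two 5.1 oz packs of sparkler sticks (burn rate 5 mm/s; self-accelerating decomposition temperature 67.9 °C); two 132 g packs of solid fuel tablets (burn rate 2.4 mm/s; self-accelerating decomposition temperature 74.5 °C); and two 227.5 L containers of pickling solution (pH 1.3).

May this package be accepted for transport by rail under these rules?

Burn rate 5 mm/s meets the Category FS criterion (Flammable Solid), so the sparkler sticks are Category FS.
Solid fuel tablets: burn rate 2.4 mm/s > 1.8 mm/s → Category FS (Flammable Solid).
With pH 1.3 (≤ 2), the pickling solution falls in Category CR.
Category FS net quantity: (two 5.1 oz packs = 289.68 g) + (two 132 g packs = 264 g) = 553.68 g.
553.68 g > 500 g (rail limit, Category FS) — over the limit.
Category CR quantity: two 227.5 L containers = 455 L.
455 L is within the rail limit of 500 L for Category CR.

No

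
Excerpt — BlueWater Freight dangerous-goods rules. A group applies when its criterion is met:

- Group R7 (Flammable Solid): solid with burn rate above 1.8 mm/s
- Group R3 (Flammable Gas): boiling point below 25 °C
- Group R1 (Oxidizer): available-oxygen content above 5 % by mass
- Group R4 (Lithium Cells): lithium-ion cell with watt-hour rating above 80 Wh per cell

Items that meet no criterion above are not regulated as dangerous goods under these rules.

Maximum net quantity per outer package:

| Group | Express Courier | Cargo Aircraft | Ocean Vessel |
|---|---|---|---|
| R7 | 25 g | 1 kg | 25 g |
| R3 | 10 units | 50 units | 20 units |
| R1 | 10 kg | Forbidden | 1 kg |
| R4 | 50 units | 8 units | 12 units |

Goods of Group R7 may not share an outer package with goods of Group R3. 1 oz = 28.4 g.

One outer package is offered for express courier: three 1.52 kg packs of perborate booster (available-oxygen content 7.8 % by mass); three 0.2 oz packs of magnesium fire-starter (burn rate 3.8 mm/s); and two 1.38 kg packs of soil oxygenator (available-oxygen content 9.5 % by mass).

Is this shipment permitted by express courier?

Yes

Perborate booster: available-oxygen content 7.8 % by mass > 5 % by mass → Group R1 (Oxidizer).
Burn rate 3.8 mm/s meets the Group R7 criterion (Flammable Solid), so the magnesium fire-starter is Group R7.
The soil oxygenator has available-oxygen content 9.5 % by mass, which is > 5 % by mass, so it is Group R1 (Oxidizer).
Group R1 net quantity: (three 1.52 kg packs = 4.56 kg) + (two 1.38 kg packs = 2.76 kg) = 7.32 kg.
7.32 kg is within the express courier limit of 10 kg for Group R1.
Group R7 quantity: three 0.2 oz packs = 17.04 g.
That is within the Group R7 express courier limit of 25 g.
The segregation rule (Group R7 with Group R3) does not apply to Group R1 with Group R7.
Every hazard group is within its express courier limit and no segregation rule is violated.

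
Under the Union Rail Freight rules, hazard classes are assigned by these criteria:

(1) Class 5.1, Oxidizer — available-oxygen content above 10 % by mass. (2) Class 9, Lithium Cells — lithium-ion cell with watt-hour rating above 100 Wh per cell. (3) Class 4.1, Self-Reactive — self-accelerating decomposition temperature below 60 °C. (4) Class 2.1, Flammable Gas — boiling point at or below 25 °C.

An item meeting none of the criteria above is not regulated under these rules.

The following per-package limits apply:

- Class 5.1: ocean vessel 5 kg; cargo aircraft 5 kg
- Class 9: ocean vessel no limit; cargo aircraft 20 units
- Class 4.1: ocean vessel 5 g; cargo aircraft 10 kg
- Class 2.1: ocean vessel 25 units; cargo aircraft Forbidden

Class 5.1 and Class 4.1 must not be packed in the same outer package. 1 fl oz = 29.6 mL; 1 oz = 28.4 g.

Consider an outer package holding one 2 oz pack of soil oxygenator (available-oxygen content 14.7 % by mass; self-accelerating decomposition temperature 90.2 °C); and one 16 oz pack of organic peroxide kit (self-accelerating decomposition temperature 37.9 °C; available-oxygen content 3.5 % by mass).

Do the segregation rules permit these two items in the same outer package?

The soil oxygenator has available-oxygen content 14.7 % by mass, which is > 10 % by mass, so it is Class 5.1 (Oxidizer).
The organic peroxide kit has self-accelerating decomposition temperature 37.9 °C, which is < 60 °C, so it is Class 4.1 (Self-Reactive).
Class 5.1 and Class 4.1 may not share an outer package.

No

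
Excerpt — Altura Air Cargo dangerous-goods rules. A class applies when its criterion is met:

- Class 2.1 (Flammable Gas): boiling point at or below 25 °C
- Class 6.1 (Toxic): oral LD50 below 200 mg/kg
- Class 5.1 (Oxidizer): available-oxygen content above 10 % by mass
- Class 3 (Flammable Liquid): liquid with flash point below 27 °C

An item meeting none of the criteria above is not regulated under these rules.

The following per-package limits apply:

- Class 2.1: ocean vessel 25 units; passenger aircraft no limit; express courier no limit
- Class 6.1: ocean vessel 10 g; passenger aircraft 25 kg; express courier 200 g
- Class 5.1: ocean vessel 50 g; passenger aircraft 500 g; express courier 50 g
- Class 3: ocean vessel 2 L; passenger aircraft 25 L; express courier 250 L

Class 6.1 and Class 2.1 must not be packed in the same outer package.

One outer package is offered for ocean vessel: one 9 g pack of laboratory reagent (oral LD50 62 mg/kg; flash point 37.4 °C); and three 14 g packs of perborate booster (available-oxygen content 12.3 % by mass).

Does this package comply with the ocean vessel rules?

Yes

Oral LD50 62 mg/kg meets the Class 6.1 criterion (Toxic), so the laboratory reagent is Class 6.1.
The perborate booster has available-oxygen content 12.3 % by mass, which is > 10 % by mass, so it is Class 5.1 (Oxidizer).
Class 6.1 quantity: 9 g.
9 g is within the ocean vessel limit of 10 g for Class 6.1.
Class 5.1 quantity: three 14 g packs = 42 g.
That is within the Class 5.1 ocean vessel limit of 50 g.
The segregation rule (Class 6.1 with Class 2.1) does not apply to Class 6.1 with Class 5.1.
Every hazard class is within its ocean vessel limit and no segregation rule is violated.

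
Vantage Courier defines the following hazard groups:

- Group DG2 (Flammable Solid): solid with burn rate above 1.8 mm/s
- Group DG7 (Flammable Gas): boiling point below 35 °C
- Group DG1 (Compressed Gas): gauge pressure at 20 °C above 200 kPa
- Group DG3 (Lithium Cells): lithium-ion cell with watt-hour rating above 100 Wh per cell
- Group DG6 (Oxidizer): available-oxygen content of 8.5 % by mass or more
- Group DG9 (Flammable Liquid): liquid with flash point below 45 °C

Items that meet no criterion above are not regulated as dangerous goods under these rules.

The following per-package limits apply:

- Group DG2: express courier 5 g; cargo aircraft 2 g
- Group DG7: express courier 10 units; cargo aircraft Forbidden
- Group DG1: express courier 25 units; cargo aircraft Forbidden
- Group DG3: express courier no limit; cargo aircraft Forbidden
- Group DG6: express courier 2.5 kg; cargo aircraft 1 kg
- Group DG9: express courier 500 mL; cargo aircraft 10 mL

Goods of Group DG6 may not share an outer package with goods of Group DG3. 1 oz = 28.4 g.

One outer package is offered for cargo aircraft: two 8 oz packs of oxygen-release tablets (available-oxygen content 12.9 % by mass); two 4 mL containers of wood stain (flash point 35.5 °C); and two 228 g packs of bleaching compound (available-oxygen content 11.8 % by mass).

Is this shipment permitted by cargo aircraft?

Yes

Oxygen-release tablets: available-oxygen content 12.9 % by mass ≥ 8.5 % by mass → Group DG6 (Oxidizer).
The wood stain has flash point 35.5 °C, which is < 45 °C, so it is Group DG9 (Flammable Liquid).
Available-oxygen content 11.8 % by mass meets the Group DG6 criterion (Oxidizer), so the bleaching compound is Group DG6.
Total Group DG6: (two 8 oz packs = 454.4 g) + (two 228 g packs = 456 g) = 910.4 g.
That is within the Group DG6 cargo aircraft limit of 1 kg.
Group DG9 quantity: two 4 mL containers = 8 mL.
8 mL is within the cargo aircraft limit of 10 mL for Group DG9.
The segregation rule (Group DG6 with Group DG3) does not apply to Group DG6 with Group DG9.
Every hazard group is within its cargo aircraft limit and no segregation rule is violated.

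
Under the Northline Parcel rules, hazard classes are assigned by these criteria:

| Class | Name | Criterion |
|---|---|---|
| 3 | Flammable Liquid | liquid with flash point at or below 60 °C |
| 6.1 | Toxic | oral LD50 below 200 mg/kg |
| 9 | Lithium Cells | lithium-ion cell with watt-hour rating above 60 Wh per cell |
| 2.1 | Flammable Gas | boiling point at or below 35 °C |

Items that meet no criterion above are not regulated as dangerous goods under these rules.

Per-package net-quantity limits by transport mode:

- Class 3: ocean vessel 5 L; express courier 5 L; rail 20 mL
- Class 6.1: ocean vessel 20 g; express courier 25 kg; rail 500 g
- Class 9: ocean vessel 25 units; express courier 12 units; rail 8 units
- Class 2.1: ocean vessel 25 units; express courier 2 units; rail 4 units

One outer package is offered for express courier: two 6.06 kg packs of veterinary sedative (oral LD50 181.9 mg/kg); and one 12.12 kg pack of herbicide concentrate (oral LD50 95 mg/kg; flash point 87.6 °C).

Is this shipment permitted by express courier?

Veterinary sedative: oral LD50 181.9 mg/kg < 200 mg/kg → Class 6.1 (Toxic).
Herbicide concentrate: oral LD50 95 mg/kg < 200 mg/kg → Class 6.1 (Toxic).
Total Class 6.1: (two 6.06 kg packs = 12.12 kg) + 12.12 kg = 24.24 kg.
24.24 kg is within the express courier limit of 25 kg for Class 6.1.

Yes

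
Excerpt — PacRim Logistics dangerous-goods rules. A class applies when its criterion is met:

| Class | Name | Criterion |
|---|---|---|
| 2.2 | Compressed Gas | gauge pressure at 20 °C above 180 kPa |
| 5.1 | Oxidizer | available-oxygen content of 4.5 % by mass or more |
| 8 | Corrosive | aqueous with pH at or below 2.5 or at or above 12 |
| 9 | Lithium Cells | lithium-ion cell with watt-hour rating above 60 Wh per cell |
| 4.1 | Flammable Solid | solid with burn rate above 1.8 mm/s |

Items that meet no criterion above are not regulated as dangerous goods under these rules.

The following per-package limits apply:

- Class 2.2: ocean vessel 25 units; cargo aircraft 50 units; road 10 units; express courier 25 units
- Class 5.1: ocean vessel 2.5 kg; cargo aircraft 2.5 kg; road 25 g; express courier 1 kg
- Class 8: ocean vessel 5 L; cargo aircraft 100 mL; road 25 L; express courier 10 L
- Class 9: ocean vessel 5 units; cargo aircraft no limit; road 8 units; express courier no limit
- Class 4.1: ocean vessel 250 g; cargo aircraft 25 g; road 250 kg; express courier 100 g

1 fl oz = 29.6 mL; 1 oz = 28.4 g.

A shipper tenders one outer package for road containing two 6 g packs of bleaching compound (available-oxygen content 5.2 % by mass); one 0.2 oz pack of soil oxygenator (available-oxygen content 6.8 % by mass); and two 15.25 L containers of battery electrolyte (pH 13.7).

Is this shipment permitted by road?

No

With available-oxygen content 5.2 % by mass (≥ 4.5 % by mass), the bleaching compound falls in Class 5.1.
Soil oxygenator: available-oxygen content 6.8 % by mass ≥ 4.5 % by mass → Class 5.1 (Oxidizer).
Battery electrolyte: pH 13.7 ≥ 12 → Class 8 (Corrosive).
Class 5.1 net quantity: (two 6 g packs = 12 g) + (one 0.2 oz pack = 5.68 g) = 17.68 g.
17.68 g ≤ 25 g (road limit, Class 5.1) — within limit.
Class 8 quantity: two 15.25 L containers = 30.5 L.
That exceeds the Class 8 road limit of 25 L.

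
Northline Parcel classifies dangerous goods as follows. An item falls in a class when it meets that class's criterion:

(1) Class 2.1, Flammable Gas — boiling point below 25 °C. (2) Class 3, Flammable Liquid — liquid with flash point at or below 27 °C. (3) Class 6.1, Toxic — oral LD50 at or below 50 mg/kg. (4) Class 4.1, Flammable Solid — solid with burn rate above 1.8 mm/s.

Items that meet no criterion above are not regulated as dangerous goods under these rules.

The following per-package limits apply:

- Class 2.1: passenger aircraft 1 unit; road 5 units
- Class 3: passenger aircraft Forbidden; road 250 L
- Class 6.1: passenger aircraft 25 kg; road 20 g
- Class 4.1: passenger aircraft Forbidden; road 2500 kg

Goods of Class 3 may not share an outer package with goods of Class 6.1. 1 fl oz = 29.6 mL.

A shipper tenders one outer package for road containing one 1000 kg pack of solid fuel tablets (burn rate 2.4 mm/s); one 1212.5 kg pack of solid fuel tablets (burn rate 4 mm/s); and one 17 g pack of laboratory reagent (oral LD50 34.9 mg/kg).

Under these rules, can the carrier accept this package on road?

Yes

Burn rate 2.4 mm/s meets the Class 4.1 criterion (Flammable Solid), so the solid fuel tablets are Class 4.1.
Solid fuel tablets: burn rate 4 mm/s > 1.8 mm/s → Class 4.1 (Flammable Solid).
The laboratory reagent has oral LD50 34.9 mg/kg, which is ≤ 50 mg/kg, so it is Class 6.1 (Toxic).
Total Class 4.1: 1000 kg + 1212.5 kg = 2212.5 kg.
2212.5 kg is within the road limit of 2500 kg for Class 4.1.
Class 6.1 quantity: 17 g.
That is within the Class 6.1 road limit of 20 g.
The segregation rule (Class 3 with Class 6.1) does not apply to Class 4.1 with Class 6.1.
Every hazard class is within its road limit and no segregation rule is violated.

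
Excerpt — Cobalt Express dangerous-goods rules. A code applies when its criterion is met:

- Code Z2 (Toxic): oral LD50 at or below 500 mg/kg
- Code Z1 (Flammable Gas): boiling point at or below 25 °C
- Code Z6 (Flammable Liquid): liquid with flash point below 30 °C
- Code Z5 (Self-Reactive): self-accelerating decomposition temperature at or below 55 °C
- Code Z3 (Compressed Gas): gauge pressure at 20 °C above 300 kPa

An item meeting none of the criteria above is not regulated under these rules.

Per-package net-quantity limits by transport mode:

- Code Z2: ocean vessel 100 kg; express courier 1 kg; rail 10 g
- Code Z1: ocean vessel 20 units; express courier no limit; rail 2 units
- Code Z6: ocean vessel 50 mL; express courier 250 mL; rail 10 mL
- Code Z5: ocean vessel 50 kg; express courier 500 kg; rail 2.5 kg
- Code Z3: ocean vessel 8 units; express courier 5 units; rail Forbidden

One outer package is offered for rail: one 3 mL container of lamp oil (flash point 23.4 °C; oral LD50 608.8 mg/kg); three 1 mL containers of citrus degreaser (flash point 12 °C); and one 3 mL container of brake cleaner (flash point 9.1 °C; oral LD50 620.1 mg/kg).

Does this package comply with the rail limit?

Flash point 23.4 °C meets the Code Z6 criterion (Flammable Liquid), so the lamp oil is Code Z6.
Citrus degreaser: flash point 12 °C < 30 °C → Code Z6 (Flammable Liquid).
Brake cleaner: flash point 9.1 °C < 30 °C → Code Z6 (Flammable Liquid).
Total Code Z6: 3 mL + (three 1 mL containers = 3 mL) + 3 mL = 9 mL.
That is within the Code Z6 rail limit of 10 mL.

Yes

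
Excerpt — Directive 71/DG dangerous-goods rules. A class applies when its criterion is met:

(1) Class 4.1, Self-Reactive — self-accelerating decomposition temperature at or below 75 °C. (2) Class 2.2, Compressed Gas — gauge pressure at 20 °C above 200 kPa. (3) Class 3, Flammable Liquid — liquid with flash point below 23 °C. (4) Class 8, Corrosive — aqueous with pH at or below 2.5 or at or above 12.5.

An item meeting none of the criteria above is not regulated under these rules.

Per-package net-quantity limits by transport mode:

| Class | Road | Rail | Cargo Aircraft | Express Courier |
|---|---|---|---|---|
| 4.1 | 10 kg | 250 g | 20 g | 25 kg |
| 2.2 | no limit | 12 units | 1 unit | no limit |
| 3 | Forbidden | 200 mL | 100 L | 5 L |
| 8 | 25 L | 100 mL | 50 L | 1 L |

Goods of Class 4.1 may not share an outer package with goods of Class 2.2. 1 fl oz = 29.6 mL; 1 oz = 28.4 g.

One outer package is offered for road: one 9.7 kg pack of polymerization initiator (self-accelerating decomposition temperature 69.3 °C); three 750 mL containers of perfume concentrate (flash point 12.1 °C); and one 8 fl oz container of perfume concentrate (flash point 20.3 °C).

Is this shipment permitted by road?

Polymerization initiator: self-accelerating decomposition temperature 69.3 °C ≤ 75 °C → Class 4.1 (Self-Reactive).
With flash point 12.1 °C (< 23 °C), the perfume concentrate falls in Class 3.
The perfume concentrate has flash point 20.3 °C, which is < 23 °C, so it is Class 3 (Flammable Liquid).
Total Class 3: (three 750 mL containers = 2.25 L) + (one 8 fl oz container = 236.8 mL) = 2486.8 mL.
By road, Class 3 is Forbidden regardless of quantity.
Class 4.1 quantity: 9.7 kg.
9.7 kg ≤ 10 kg (road limit, Class 4.1) — within limit.
The segregation rule (Class 4.1 with Class 2.2) does not apply to Class 3 with Class 4.1.

No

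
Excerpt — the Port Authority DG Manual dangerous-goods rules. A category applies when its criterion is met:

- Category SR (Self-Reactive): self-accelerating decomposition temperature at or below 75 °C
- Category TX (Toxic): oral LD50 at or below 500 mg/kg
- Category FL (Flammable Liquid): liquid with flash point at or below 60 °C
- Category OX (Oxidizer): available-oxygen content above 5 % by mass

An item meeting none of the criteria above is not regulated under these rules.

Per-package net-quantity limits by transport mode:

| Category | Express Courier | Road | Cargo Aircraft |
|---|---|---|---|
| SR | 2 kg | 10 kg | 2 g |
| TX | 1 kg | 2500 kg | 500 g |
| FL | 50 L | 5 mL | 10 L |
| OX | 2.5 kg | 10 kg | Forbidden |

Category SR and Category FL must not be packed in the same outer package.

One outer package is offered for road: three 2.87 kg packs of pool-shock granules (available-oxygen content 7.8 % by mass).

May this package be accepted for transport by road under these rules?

Yes

Available-oxygen content 7.8 % by mass meets the Category OX criterion (Oxidizer), so the pool-shock granules are Category OX.
Category OX quantity: three 2.87 kg packs = 8.61 kg.
8.61 kg ≤ 10 kg (road limit, Category OX) — within limit.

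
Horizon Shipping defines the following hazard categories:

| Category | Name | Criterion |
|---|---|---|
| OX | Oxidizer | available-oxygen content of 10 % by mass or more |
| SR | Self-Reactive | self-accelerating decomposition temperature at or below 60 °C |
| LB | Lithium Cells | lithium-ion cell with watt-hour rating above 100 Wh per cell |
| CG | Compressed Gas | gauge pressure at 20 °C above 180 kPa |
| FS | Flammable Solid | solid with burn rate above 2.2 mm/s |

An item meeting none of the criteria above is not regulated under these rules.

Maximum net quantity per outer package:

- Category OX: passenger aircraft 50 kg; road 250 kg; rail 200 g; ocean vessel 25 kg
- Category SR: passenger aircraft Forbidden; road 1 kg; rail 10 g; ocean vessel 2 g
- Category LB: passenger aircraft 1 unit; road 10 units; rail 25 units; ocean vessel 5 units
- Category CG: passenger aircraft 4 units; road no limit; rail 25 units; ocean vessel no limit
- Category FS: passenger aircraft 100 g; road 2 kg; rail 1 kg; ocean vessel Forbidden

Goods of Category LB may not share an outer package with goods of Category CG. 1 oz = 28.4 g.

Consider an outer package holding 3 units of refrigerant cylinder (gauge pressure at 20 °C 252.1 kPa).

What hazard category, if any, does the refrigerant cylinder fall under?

Refrigerant cylinder: gauge pressure at 20 °C 252.1 kPa > 180 kPa → Category CG (Compressed Gas).

Category CG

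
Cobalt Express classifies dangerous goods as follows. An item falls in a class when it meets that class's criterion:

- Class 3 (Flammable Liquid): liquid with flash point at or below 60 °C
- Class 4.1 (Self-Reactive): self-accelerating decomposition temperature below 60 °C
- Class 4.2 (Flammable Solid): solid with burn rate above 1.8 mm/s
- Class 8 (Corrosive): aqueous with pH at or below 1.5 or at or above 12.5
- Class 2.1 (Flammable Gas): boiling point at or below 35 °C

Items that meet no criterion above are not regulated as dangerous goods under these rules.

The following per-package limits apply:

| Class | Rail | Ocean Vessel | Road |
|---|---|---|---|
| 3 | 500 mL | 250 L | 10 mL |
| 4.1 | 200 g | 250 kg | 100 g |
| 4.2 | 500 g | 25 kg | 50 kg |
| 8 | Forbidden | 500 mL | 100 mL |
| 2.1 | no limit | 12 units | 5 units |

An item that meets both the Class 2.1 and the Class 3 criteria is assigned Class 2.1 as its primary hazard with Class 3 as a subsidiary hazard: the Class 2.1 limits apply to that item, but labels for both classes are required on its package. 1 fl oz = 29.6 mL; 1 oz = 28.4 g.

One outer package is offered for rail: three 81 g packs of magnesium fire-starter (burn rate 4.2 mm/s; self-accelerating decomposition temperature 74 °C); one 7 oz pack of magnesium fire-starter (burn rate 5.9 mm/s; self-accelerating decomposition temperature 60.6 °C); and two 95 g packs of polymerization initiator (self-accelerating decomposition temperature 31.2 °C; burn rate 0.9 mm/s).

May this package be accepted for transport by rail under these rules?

Yes

Magnesium fire-starter: burn rate 4.2 mm/s > 1.8 mm/s → Class 4.2 (Flammable Solid).
Burn rate 5.9 mm/s meets the Class 4.2 criterion (Flammable Solid), so the magnesium fire-starter is Class 4.2.
Self-accelerating decomposition temperature 31.2 °C meets the Class 4.1 criterion (Self-Reactive), so the polymerization initiator is Class 4.1.
Total Class 4.2: (three 81 g packs = 243 g) + (one 7 oz pack = 198.8 g) = 441.8 g.
That is within the Class 4.2 rail limit of 500 g.
Class 4.1 quantity: two 95 g packs = 190 g.
190 g is within the rail limit of 200 g for Class 4.1.
Every hazard class is within its rail limit and no segregation rule is violated.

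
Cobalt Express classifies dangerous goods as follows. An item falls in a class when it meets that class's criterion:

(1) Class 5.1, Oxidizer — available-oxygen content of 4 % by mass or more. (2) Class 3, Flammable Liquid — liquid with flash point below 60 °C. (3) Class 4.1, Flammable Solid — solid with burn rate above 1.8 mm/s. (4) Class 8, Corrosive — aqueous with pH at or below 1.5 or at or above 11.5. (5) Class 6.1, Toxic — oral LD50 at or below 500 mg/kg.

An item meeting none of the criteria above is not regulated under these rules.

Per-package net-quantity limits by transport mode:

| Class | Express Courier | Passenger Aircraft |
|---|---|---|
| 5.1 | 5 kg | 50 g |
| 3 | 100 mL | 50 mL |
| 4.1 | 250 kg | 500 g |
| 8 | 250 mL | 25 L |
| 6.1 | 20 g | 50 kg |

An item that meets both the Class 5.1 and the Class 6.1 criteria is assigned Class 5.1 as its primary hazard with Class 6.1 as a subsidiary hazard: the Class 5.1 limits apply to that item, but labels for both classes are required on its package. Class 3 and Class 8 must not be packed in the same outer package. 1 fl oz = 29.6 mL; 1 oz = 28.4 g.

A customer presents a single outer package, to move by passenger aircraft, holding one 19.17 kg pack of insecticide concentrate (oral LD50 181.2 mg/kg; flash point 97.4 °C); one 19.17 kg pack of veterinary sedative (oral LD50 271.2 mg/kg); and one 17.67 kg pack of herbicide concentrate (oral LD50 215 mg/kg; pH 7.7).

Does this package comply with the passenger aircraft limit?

Insecticide concentrate: oral LD50 181.2 mg/kg ≤ 500 mg/kg → Class 6.1 (Toxic).
Veterinary sedative: oral LD50 271.2 mg/kg ≤ 500 mg/kg → Class 6.1 (Toxic).
Oral LD50 215 mg/kg meets the Class 6.1 criterion (Toxic), so the herbicide concentrate is Class 6.1.
Class 6.1 net quantity: 19.17 kg + 19.17 kg + 17.67 kg = 56.01 kg.
That exceeds the Class 6.1 passenger aircraft limit of 50 kg.

No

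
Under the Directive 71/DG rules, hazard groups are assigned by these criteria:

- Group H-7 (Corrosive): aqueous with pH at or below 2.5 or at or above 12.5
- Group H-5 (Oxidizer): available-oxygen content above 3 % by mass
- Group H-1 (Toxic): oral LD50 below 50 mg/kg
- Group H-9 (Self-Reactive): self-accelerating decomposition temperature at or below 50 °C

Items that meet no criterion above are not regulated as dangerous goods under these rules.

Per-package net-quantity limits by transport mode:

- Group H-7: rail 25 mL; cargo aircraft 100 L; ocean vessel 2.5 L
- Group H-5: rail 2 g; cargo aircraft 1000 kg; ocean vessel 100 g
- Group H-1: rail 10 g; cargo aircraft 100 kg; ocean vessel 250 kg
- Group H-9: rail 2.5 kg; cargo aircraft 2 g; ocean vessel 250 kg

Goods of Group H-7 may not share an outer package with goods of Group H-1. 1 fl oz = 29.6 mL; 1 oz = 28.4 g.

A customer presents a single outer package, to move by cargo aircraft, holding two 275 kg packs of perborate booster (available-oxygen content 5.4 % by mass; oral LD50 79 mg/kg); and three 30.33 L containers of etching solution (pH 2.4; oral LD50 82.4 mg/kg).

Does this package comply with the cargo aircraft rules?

Yes

With available-oxygen content 5.4 % by mass (> 3 % by mass), the perborate booster falls in Group H-5.
With pH 2.4 (≤ 2.5), the etching solution falls in Group H-7.
Group H-7 quantity: three 30.33 L containers = 90.99 L.
90.99 L ≤ 100 L (cargo aircraft limit, Group H-7) — within limit.
Group H-5 quantity: two 275 kg packs = 550 kg.
550 kg is within the cargo aircraft limit of 1000 kg for Group H-5.
The segregation rule (Group H-7 with Group H-1) does not apply to Group H-7 with Group H-5.
Every hazard group is within its cargo aircraft limit and no segregation rule is violated.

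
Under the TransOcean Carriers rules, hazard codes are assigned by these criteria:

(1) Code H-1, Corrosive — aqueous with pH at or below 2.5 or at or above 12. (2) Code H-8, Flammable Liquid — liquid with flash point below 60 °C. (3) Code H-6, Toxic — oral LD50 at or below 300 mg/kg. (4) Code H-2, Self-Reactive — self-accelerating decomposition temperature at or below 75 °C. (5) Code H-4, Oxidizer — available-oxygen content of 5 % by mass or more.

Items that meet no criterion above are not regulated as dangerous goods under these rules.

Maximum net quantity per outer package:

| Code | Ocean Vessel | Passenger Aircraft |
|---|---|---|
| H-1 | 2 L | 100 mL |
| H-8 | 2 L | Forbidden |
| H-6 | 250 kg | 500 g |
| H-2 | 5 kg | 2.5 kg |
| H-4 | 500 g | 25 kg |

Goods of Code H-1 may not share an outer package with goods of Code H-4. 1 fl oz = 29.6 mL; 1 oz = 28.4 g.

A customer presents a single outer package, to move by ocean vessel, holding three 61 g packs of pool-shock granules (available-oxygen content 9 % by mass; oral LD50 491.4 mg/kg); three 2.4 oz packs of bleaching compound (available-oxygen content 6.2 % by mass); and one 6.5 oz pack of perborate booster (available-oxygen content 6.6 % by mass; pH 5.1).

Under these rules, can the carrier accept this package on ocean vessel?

No

With available-oxygen content 9 % by mass (≥ 5 % by mass), the pool-shock granules fall in Code H-4.
Available-oxygen content 6.2 % by mass meets the Code H-4 criterion (Oxidizer), so the bleaching compound is Code H-4.
Perborate booster: available-oxygen content 6.6 % by mass ≥ 5 % by mass → Code H-4 (Oxidizer).
Total Code H-4: (three 61 g packs = 183 g) + (three 2.4 oz packs = 204.48 g) + (one 6.5 oz pack = 184.6 g) = 572.08 g.
572.08 g exceeds the ocean vessel limit of 500 g for Code H-4.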